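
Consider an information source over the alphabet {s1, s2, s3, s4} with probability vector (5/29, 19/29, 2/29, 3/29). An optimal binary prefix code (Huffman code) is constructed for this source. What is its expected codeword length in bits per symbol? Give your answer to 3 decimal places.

1.517 bits/symbol

Repeatedly combine the two least-probable nodes; the expected code length is the sum of the merged weights.
merge 2/29 + 3/29 → 5/29
merge 5/29 + 5/29 → 10/29
merge 10/29 + 19/29 → 1
L = 5/29 + 10/29 + 1 = 44/29 ≈ 1.517 bits/symbol.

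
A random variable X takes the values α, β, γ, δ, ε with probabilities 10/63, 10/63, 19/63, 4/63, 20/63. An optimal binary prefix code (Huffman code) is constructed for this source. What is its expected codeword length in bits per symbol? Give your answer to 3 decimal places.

2.222 bits/symbol

Repeatedly combine the two least-probable nodes; the expected code length is the sum of the merged weights.
merge 4/63 + 10/63 → 2/9
merge 10/63 + 2/9 → 8/21
merge 19/63 + 20/63 → 13/21
merge 8/21 + 13/21 → 1
L = 2/9 + 8/21 + 13/21 + 1 = 20/9 ≈ 2.222 bits/symbol.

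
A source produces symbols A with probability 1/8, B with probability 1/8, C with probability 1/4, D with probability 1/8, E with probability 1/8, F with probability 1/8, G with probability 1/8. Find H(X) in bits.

2.75 bits

Each probability is a power of 1/2, so log₂(1/p) is an integer.
H = Σ p·log₂(1/p) = 1/8·3 + 1/8·3 + 1/4·2 + 1/8·3 + 1/8·3 + 1/8·3 + 1/8·3 = 2.75 bits.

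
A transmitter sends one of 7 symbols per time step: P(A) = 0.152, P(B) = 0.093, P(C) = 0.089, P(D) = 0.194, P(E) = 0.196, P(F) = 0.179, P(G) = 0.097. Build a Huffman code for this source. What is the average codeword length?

2.792 bits/symbol

Repeatedly combine the two least-probable nodes; the expected code length is the sum of the merged weights.
merge 89/1000 + 93/1000 → 91/500
merge 97/1000 + 19/125 → 249/1000
merge 179/1000 + 91/500 → 361/1000
merge 97/500 + 49/250 → 39/100
merge 249/1000 + 361/1000 → 61/100
merge 39/100 + 61/100 → 1
L = 91/500 + 249/1000 + 361/1000 + 39/100 + 61/100 + 1 = 349/125 = 2.792 bits/symbol.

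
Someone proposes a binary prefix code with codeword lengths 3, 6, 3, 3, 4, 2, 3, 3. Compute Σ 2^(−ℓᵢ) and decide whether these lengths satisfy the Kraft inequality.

With common denominator 2^6 = 64: Σ 2^(−ℓᵢ) = 8/64 + 1/64 + 8/64 + 8/64 + 4/64 + 16/64 + 8/64 + 8/64 = 61/64 = 0.953125.
Kraft's inequality requires Σ ≤ 1; here Σ = 0.953125 ≤ 1, so such a prefix code exists.

0.953125; yes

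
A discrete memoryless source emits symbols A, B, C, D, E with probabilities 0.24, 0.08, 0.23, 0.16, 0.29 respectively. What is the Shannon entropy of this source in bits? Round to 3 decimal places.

H = −Σ pᵢ log₂ pᵢ.
−0.24·log₂(0.24) = 0.4941
−0.08·log₂(0.08) = 0.2915
−0.23·log₂(0.23) = 0.4877
−0.16·log₂(0.16) = 0.4230
−0.29·log₂(0.29) = 0.5179
Sum ≈ 2.2142 → 2.214 bits.

2.214 bits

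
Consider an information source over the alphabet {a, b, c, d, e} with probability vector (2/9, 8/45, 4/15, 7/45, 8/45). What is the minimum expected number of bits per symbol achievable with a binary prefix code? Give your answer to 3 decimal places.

Repeatedly combine the two least-probable nodes; the expected code length is the sum of the merged weights.
merge 7/45 + 8/45 → 1/3
merge 8/45 + 2/9 → 2/5
merge 4/15 + 1/3 → 3/5
merge 2/5 + 3/5 → 1
L = 1/3 + 2/5 + 3/5 + 1 = 7/3 ≈ 2.333 bits/symbol.

2.333 bits/symbol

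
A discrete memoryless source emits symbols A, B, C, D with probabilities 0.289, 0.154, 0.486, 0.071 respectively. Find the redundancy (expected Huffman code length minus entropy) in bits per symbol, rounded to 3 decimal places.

Entropy H = −Σ p log₂ p ≈ 1.7101 bits.
Huffman merges: 71/1000+77/500→9/40; 9/40+289/1000→257/500; 243/500+257/500→1. L = 1739/1000 ≈ 1.7390.
L − H = 1.7390 − 1.7101 = 0.029 bits.

0.029 bits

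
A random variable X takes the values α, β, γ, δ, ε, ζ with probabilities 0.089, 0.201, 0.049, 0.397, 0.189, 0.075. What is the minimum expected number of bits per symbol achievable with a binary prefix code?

Repeatedly combine the two least-probable nodes; the expected code length is the sum of the merged weights.
merge 49/1000 + 3/40 → 31/250
merge 89/1000 + 31/250 → 213/1000
merge 189/1000 + 201/1000 → 39/100
merge 213/1000 + 39/100 → 603/1000
merge 397/1000 + 603/1000 → 1
L = 31/250 + 213/1000 + 39/100 + 603/1000 + 1 = 233/100 = 2.33 bits/symbol.

2.33 bits/symbol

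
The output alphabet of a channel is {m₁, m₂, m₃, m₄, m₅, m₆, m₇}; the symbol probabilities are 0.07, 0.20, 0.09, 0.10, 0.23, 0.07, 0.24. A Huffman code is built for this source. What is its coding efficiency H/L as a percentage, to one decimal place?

Entropy H = −Σ p log₂ p ≈ 2.6281 bits.
Huffman merges: 7/100+7/100→7/50; 9/100+1/10→19/100; 7/50+19/100→33/100; 1/5+23/100→43/100; 6/25+33/100→57/100; 43/100+57/100→1. L = 133/50 ≈ 2.6600.
Efficiency = H/L = 2.6281/2.6600 = 98.8%.

98.8%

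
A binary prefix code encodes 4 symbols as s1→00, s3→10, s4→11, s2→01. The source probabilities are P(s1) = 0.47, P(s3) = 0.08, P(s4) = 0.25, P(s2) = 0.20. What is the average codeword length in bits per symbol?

2 bits/symbol

L̄ = Σ pᵢ·ℓᵢ = 0.47·2 + 0.08·2 + 0.25·2 + 0.20·2 = 2 bits/symbol.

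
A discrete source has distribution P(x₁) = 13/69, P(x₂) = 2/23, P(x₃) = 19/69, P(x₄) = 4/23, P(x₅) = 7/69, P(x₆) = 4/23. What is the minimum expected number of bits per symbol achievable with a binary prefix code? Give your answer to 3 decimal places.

Repeatedly combine the two least-probable nodes; the expected code length is the sum of the merged weights.
merge 2/23 + 7/69 → 13/69
merge 4/23 + 4/23 → 8/23
merge 13/69 + 13/69 → 26/69
merge 19/69 + 8/23 → 43/69
merge 26/69 + 43/69 → 1
L = 13/69 + 8/23 + 26/69 + 43/69 + 1 = 175/69 ≈ 2.536 bits/symbol.

2.536 bits/symbol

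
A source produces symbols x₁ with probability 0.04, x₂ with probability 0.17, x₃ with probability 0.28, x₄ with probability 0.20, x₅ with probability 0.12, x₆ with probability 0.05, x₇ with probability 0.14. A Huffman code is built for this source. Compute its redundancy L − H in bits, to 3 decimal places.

Entropy H = −Σ p log₂ p ≈ 2.5792 bits.
Huffman merges: 1/25+1/20→9/100; 9/100+3/25→21/100; 7/50+17/100→31/100; 1/5+21/100→41/100; 7/25+31/100→59/100; 41/100+59/100→1. L = 261/100 ≈ 2.6100.
L − H = 2.6100 − 2.5792 = 0.031 bits.

0.031 bits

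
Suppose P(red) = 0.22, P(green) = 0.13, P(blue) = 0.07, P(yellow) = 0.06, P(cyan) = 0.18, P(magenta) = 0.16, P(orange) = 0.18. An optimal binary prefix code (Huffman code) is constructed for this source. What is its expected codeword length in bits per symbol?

Repeatedly combine the two least-probable nodes; the expected code length is the sum of the merged weights.
merge 3/50 + 7/100 → 13/100
merge 13/100 + 13/100 → 13/50
merge 4/25 + 9/50 → 17/50
merge 9/50 + 11/50 → 2/5
merge 13/50 + 17/50 → 3/5
merge 2/5 + 3/5 → 1
L = 13/100 + 13/50 + 17/50 + 2/5 + 3/5 + 1 = 273/100 = 2.73 bits/symbol.

2.73 bits/symbol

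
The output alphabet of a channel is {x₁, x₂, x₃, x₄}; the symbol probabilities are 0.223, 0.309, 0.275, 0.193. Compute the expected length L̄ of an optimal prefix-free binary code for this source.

2 bits/symbol

Repeatedly combine the two least-probable nodes; the expected code length is the sum of the merged weights.
merge 193/1000 + 223/1000 → 52/125
merge 11/40 + 309/1000 → 73/125
merge 52/125 + 73/125 → 1
L = 52/125 + 73/125 + 1 = 2 bits/symbol.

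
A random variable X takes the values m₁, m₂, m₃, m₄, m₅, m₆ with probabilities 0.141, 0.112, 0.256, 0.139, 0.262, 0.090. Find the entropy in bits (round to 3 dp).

2.470 bits

H = −Σ pᵢ log₂ pᵢ.
−0.141·log₂(0.141) = 0.3985
−0.112·log₂(0.112) = 0.3537
−0.256·log₂(0.256) = 0.5032
−0.139·log₂(0.139) = 0.3957
−0.262·log₂(0.262) = 0.5063
−0.090·log₂(0.090) = 0.3127
Sum ≈ 2.4701 → 2.470 bits.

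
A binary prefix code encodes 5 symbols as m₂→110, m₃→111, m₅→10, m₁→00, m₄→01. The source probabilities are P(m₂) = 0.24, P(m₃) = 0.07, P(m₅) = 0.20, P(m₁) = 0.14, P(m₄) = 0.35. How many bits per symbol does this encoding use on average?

2.31 bits/symbol

L̄ = Σ pᵢ·ℓᵢ = 0.24·3 + 0.07·3 + 0.20·2 + 0.14·2 + 0.35·2 = 2.31 bits/symbol.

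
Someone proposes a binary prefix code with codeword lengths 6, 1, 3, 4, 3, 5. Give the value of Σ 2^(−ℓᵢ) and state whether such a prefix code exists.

0.859375; yes

With common denominator 2^6 = 64: Σ 2^(−ℓᵢ) = 1/64 + 32/64 + 8/64 + 4/64 + 8/64 + 2/64 = 55/64 = 0.859375.
Kraft's inequality requires Σ ≤ 1; here Σ = 0.859375 ≤ 1, so such a prefix code exists.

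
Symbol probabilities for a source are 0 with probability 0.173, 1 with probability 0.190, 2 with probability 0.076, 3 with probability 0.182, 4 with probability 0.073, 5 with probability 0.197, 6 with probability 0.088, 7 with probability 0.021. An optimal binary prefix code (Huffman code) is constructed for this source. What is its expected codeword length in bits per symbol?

2.871 bits/symbol

Repeatedly combine the two least-probable nodes; the expected code length is the sum of the merged weights.
merge 21/1000 + 73/1000 → 47/500
merge 19/250 + 11/125 → 41/250
merge 47/500 + 41/250 → 129/500
merge 173/1000 + 91/500 → 71/200
merge 19/100 + 197/1000 → 387/1000
merge 129/500 + 71/200 → 613/1000
merge 387/1000 + 613/1000 → 1
L = 47/500 + 41/250 + 129/500 + 71/200 + 387/1000 + 613/1000 + 1 = 2871/1000 = 2.871 bits/symbol.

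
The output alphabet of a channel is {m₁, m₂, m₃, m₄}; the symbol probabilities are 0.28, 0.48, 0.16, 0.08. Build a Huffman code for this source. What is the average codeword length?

1.76 bits/symbol

Repeatedly combine the two least-probable nodes; the expected code length is the sum of the merged weights.
merge 2/25 + 4/25 → 6/25
merge 6/25 + 7/25 → 13/25
merge 12/25 + 13/25 → 1
L = 6/25 + 13/25 + 1 = 44/25 = 1.76 bits/symbol.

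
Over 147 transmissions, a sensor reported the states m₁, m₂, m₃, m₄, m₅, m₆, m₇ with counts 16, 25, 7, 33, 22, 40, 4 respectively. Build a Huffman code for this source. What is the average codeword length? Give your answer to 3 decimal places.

2.578 bits/symbol

Probabilities are the counts divided by 147.
Repeatedly combine the two least-probable nodes; the expected code length is the sum of the merged weights.
merge 4/147 + 1/21 → 11/147
merge 11/147 + 16/147 → 9/49
merge 22/147 + 25/147 → 47/147
merge 9/49 + 11/49 → 20/49
merge 40/147 + 47/147 → 29/49
merge 20/49 + 29/49 → 1
L = 11/147 + 9/49 + 47/147 + 20/49 + 29/49 + 1 = 379/147 ≈ 2.578 bits/symbol.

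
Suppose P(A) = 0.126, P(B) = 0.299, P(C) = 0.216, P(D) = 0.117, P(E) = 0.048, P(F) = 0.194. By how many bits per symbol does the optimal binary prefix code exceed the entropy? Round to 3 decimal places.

0.050 bits

Entropy H = −Σ p log₂ p ≈ 2.4063 bits.
Huffman merges: 6/125+117/1000→33/200; 63/500+33/200→291/1000; 97/500+27/125→41/100; 291/1000+299/1000→59/100; 41/100+59/100→1. L = 307/125 ≈ 2.4560.
L − H = 2.4560 − 2.4063 = 0.050 bits.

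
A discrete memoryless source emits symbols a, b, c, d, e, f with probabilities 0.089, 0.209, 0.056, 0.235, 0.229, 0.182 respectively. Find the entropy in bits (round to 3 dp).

H = −Σ pᵢ log₂ pᵢ.
−0.089·log₂(0.089) = 0.3106
−0.209·log₂(0.209) = 0.4720
−0.056·log₂(0.056) = 0.2329
−0.235·log₂(0.235) = 0.4910
−0.229·log₂(0.229) = 0.4870
−0.182·log₂(0.182) = 0.4474
Sum ≈ 2.4408 → 2.441 bits.

2.441 bits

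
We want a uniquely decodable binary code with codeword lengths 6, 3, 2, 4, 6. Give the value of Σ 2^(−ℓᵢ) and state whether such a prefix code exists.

With common denominator 2^6 = 64: Σ 2^(−ℓᵢ) = 1/64 + 8/64 + 16/64 + 4/64 + 1/64 = 30/64 = 0.46875.
Kraft's inequality requires Σ ≤ 1; here Σ = 0.46875 ≤ 1, so such a prefix code exists.

0.46875; yes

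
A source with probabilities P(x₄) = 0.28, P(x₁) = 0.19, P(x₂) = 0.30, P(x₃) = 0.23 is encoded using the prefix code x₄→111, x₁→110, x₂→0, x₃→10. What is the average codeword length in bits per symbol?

2.17 bits/symbol

L̄ = Σ pᵢ·ℓᵢ = 0.28·3 + 0.19·3 + 0.30·1 + 0.23·2 = 2.17 bits/symbol.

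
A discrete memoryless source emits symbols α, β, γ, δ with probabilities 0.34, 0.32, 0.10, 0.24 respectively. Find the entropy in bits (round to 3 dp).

H = −Σ pᵢ log₂ pᵢ.
−0.34·log₂(0.34) = 0.5292
−0.32·log₂(0.32) = 0.5260
−0.10·log₂(0.10) = 0.3322
−0.24·log₂(0.24) = 0.4941
Sum ≈ 1.8815 → 1.882 bits.

1.882 bits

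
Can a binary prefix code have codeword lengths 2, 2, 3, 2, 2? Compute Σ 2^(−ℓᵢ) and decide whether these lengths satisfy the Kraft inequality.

1.125; no

With common denominator 2^3 = 8: Σ 2^(−ℓᵢ) = 2/8 + 2/8 + 1/8 + 2/8 + 2/8 = 9/8 = 1.125.
Kraft's inequality requires Σ ≤ 1; here Σ = 1.125 > 1, so no such prefix code exists.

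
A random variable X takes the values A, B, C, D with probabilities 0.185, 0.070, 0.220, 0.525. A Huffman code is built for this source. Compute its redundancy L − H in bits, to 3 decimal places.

Entropy H = −Σ p log₂ p ≈ 1.6875 bits.
Huffman merges: 7/100+37/200→51/200; 11/50+51/200→19/40; 19/40+21/40→1. L = 173/100 ≈ 1.7300.
L − H = 1.7300 − 1.6875 = 0.042 bits.

0.042 bits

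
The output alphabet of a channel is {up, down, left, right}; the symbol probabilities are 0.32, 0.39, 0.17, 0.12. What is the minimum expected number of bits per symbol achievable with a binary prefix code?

Repeatedly combine the two least-probable nodes; the expected code length is the sum of the merged weights.
merge 3/25 + 17/100 → 29/100
merge 29/100 + 8/25 → 61/100
merge 39/100 + 61/100 → 1
L = 29/100 + 61/100 + 1 = 19/10 = 1.9 bits/symbol.

1.9 bits/symbol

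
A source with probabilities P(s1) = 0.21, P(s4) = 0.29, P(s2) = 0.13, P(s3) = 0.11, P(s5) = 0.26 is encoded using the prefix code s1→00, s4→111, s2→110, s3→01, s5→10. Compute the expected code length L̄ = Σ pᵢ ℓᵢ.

L̄ = Σ pᵢ·ℓᵢ = 0.21·2 + 0.29·3 + 0.13·3 + 0.11·2 + 0.26·2 = 2.42 bits/symbol.

2.42 bits/symbol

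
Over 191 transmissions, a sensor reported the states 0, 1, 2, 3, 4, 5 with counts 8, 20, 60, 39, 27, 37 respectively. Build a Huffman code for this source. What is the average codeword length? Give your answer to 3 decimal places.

2.435 bits/symbol

Probabilities are the counts divided by 191.
Repeatedly combine the two least-probable nodes; the expected code length is the sum of the merged weights.
merge 8/191 + 20/191 → 28/191
merge 27/191 + 28/191 → 55/191
merge 37/191 + 39/191 → 76/191
merge 55/191 + 60/191 → 115/191
merge 76/191 + 115/191 → 1
L = 28/191 + 55/191 + 76/191 + 115/191 + 1 = 465/191 ≈ 2.435 bits/symbol.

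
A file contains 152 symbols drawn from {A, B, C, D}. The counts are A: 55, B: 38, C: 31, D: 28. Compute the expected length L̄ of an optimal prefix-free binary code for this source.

Probabilities are the counts divided by 152.
Repeatedly combine the two least-probable nodes; the expected code length is the sum of the merged weights.
merge 7/38 + 31/152 → 59/152
merge 1/4 + 55/152 → 93/152
merge 59/152 + 93/152 → 1
L = 59/152 + 93/152 + 1 = 2 bits/symbol.

2 bits/symbol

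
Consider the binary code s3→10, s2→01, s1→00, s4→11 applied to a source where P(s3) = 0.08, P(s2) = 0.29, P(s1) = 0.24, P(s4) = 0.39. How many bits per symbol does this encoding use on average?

2 bits/symbol

L̄ = Σ pᵢ·ℓᵢ = 0.08·2 + 0.29·2 + 0.24·2 + 0.39·2 = 2 bits/symbol.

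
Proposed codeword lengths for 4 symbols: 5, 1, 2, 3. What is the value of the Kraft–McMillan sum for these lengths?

0.90625

With common denominator 2^5 = 32: Σ 2^(−ℓᵢ) = 1/32 + 16/32 + 8/32 + 4/32 = 29/32 = 0.90625.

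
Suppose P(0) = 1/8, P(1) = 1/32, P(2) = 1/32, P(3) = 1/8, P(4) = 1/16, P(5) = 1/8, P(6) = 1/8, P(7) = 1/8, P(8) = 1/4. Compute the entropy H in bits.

Each probability is a power of 1/2, so log₂(1/p) is an integer.
H = Σ p·log₂(1/p) = 1/8·3 + 1/32·5 + 1/32·5 + 1/8·3 + 1/16·4 + 1/8·3 + 1/8·3 + 1/8·3 + 1/4·2 = 2.9375 bits.

2.9375 bits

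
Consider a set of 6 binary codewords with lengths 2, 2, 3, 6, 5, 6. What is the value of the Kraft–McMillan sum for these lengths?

With common denominator 2^6 = 64: Σ 2^(−ℓᵢ) = 16/64 + 16/64 + 8/64 + 1/64 + 2/64 + 1/64 = 44/64 = 0.6875.

0.6875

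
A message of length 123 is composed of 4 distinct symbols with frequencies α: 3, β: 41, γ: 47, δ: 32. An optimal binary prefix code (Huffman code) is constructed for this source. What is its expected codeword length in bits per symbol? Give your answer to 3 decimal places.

1.902 bits/symbol

Probabilities are the counts divided by 123.
Repeatedly combine the two least-probable nodes; the expected code length is the sum of the merged weights.
merge 1/41 + 32/123 → 35/123
merge 35/123 + 1/3 → 76/123
merge 47/123 + 76/123 → 1
L = 35/123 + 76/123 + 1 = 78/41 ≈ 1.902 bits/symbol.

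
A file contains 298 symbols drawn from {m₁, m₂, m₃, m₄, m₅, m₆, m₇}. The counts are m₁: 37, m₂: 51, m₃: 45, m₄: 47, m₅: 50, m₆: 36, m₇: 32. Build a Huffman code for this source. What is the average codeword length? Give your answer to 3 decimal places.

Probabilities are the counts divided by 298.
Repeatedly combine the two least-probable nodes; the expected code length is the sum of the merged weights.
merge 16/149 + 18/149 → 34/149
merge 37/298 + 45/298 → 41/149
merge 47/298 + 25/149 → 97/298
merge 51/298 + 34/149 → 119/298
merge 41/149 + 97/298 → 179/298
merge 119/298 + 179/298 → 1
L = 34/149 + 41/149 + 97/298 + 119/298 + 179/298 + 1 = 843/298 ≈ 2.829 bits/symbol.

2.829 bits/symbol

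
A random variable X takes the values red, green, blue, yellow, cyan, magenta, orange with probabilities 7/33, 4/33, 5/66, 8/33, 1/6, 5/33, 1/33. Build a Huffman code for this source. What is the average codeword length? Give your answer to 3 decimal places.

Repeatedly combine the two least-probable nodes; the expected code length is the sum of the merged weights.
merge 1/33 + 5/66 → 7/66
merge 7/66 + 4/33 → 5/22
merge 5/33 + 1/6 → 7/22
merge 7/33 + 5/22 → 29/66
merge 8/33 + 7/22 → 37/66
merge 29/66 + 37/66 → 1
L = 7/66 + 5/22 + 7/22 + 29/66 + 37/66 + 1 = 175/66 ≈ 2.652 bits/symbol.

2.652 bits/symbol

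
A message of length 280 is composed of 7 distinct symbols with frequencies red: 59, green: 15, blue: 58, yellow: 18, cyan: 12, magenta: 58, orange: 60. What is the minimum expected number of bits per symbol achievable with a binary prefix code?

2.625 bits/symbol

Probabilities are the counts divided by 280.
Repeatedly combine the two least-probable nodes; the expected code length is the sum of the merged weights.
merge 3/70 + 3/56 → 27/280
merge 9/140 + 27/280 → 9/56
merge 9/56 + 29/140 → 103/280
merge 29/140 + 59/280 → 117/280
merge 3/14 + 103/280 → 163/280
merge 117/280 + 163/280 → 1
L = 27/280 + 9/56 + 103/280 + 117/280 + 163/280 + 1 = 21/8 = 2.625 bits/symbol.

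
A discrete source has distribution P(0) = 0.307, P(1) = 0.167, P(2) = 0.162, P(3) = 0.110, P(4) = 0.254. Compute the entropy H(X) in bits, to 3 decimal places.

2.232 bits

H = −Σ pᵢ log₂ pᵢ.
−0.307·log₂(0.307) = 0.5230
−0.167·log₂(0.167) = 0.4312
−0.162·log₂(0.162) = 0.4254
−0.110·log₂(0.110) = 0.3503
−0.254·log₂(0.254) = 0.5022
Sum ≈ 2.2321 → 2.232 bits.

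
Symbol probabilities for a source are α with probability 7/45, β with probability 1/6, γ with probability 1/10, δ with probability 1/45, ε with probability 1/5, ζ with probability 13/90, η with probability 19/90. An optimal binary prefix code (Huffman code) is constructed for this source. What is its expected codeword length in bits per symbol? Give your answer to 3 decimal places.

Repeatedly combine the two least-probable nodes; the expected code length is the sum of the merged weights.
merge 1/45 + 1/10 → 11/90
merge 11/90 + 13/90 → 4/15
merge 7/45 + 1/6 → 29/90
merge 1/5 + 19/90 → 37/90
merge 4/15 + 29/90 → 53/90
merge 37/90 + 53/90 → 1
L = 11/90 + 4/15 + 29/90 + 37/90 + 53/90 + 1 = 122/45 ≈ 2.711 bits/symbol.

2.711 bits/symbol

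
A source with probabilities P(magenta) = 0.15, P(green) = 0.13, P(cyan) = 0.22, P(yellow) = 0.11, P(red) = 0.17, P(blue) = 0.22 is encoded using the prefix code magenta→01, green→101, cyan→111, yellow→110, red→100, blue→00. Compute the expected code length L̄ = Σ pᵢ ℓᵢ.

2.63 bits/symbol

L̄ = Σ pᵢ·ℓᵢ = 0.15·2 + 0.13·3 + 0.22·3 + 0.11·3 + 0.17·3 + 0.22·2 = 2.63 bits/symbol.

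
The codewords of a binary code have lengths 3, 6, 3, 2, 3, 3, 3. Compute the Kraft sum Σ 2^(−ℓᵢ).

0.890625

With common denominator 2^6 = 64: Σ 2^(−ℓᵢ) = 8/64 + 1/64 + 8/64 + 16/64 + 8/64 + 8/64 + 8/64 = 57/64 = 0.890625.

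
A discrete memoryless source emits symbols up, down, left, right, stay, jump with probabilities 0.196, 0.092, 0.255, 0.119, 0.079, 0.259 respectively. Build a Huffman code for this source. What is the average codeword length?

Repeatedly combine the two least-probable nodes; the expected code length is the sum of the merged weights.
merge 79/1000 + 23/250 → 171/1000
merge 119/1000 + 171/1000 → 29/100
merge 49/250 + 51/200 → 451/1000
merge 259/1000 + 29/100 → 549/1000
merge 451/1000 + 549/1000 → 1
L = 171/1000 + 29/100 + 451/1000 + 549/1000 + 1 = 2461/1000 = 2.461 bits/symbol.

2.461 bits/symbol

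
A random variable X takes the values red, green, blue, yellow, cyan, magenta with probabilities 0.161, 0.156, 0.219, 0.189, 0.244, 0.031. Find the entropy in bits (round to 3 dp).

H = −Σ pᵢ log₂ pᵢ.
−0.161·log₂(0.161) = 0.4242
−0.156·log₂(0.156) = 0.4181
−0.219·log₂(0.219) = 0.4798
−0.189·log₂(0.189) = 0.4543
−0.244·log₂(0.244) = 0.4966
−0.031·log₂(0.031) = 0.1554
Sum ≈ 2.4284 → 2.428 bits.

2.428 bits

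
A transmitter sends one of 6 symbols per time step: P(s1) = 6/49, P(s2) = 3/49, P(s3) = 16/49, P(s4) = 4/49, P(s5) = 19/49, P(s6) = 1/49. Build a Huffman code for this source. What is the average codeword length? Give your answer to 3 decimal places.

2.143 bits/symbol

Repeatedly combine the two least-probable nodes; the expected code length is the sum of the merged weights.
merge 1/49 + 3/49 → 4/49
merge 4/49 + 4/49 → 8/49
merge 6/49 + 8/49 → 2/7
merge 2/7 + 16/49 → 30/49
merge 19/49 + 30/49 → 1
L = 4/49 + 8/49 + 2/7 + 30/49 + 1 = 15/7 ≈ 2.143 bits/symbol.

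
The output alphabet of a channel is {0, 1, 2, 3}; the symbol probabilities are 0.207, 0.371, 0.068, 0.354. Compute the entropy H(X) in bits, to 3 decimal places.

1.795 bits

H = −Σ pᵢ log₂ pᵢ.
−0.207·log₂(0.207) = 0.4704
−0.371·log₂(0.371) = 0.5307
−0.068·log₂(0.068) = 0.2637
−0.354·log₂(0.354) = 0.5304
Sum ≈ 1.7952 → 1.795 bits.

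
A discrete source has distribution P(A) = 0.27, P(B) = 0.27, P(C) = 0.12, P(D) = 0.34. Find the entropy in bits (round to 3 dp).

H = −Σ pᵢ log₂ pᵢ.
−0.27·log₂(0.27) = 0.5100
−0.27·log₂(0.27) = 0.5100
−0.12·log₂(0.12) = 0.3671
−0.34·log₂(0.34) = 0.5292
Sum ≈ 1.9163 → 1.916 bits.

1.916 bits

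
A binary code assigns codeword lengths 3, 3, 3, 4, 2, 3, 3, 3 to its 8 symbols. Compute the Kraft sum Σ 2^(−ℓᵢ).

1.0625

With common denominator 2^4 = 16: Σ 2^(−ℓᵢ) = 2/16 + 2/16 + 2/16 + 1/16 + 4/16 + 2/16 + 2/16 + 2/16 = 17/16 = 1.0625.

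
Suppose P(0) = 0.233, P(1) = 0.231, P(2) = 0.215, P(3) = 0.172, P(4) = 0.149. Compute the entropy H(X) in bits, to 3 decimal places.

2.301 bits

H = −Σ pᵢ log₂ pᵢ.
−0.233·log₂(0.233) = 0.4897
−0.231·log₂(0.231) = 0.4883
−0.215·log₂(0.215) = 0.4768
−0.172·log₂(0.172) = 0.4368
−0.149·log₂(0.149) = 0.4092
Sum ≈ 2.3008 → 2.301 bits.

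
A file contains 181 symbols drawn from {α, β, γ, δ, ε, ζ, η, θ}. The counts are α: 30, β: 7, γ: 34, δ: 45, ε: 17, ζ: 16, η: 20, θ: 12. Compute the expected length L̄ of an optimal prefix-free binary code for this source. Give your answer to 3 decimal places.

2.851 bits/symbol

Probabilities are the counts divided by 181.
Repeatedly combine the two least-probable nodes; the expected code length is the sum of the merged weights.
merge 7/181 + 12/181 → 19/181
merge 16/181 + 17/181 → 33/181
merge 19/181 + 20/181 → 39/181
merge 30/181 + 33/181 → 63/181
merge 34/181 + 39/181 → 73/181
merge 45/181 + 63/181 → 108/181
merge 73/181 + 108/181 → 1
L = 19/181 + 33/181 + 39/181 + 63/181 + 73/181 + 108/181 + 1 = 516/181 ≈ 2.851 bits/symbol.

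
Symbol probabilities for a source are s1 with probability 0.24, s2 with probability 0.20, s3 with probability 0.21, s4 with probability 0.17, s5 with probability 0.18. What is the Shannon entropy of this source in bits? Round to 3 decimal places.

H = −Σ pᵢ log₂ pᵢ.
−0.24·log₂(0.24) = 0.4941
−0.20·log₂(0.20) = 0.4644
−0.21·log₂(0.21) = 0.4728
−0.17·log₂(0.17) = 0.4346
−0.18·log₂(0.18) = 0.4453
Sum ≈ 2.3112 → 2.311 bits.

2.311 bits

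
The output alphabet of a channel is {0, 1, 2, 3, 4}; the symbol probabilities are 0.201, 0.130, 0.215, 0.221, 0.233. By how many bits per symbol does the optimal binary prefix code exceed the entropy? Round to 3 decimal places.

Entropy H = −Σ p log₂ p ≈ 2.2957 bits.
Huffman merges: 13/100+201/1000→331/1000; 43/200+221/1000→109/250; 233/1000+331/1000→141/250; 109/250+141/250→1. L = 2331/1000 ≈ 2.3310.
L − H = 2.3310 − 2.2957 = 0.035 bits.

0.035 bits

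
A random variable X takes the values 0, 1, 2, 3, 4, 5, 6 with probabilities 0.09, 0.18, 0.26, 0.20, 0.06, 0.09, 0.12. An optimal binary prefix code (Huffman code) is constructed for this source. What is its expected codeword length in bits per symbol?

2.69 bits/symbol

Repeatedly combine the two least-probable nodes; the expected code length is the sum of the merged weights.
merge 3/50 + 9/100 → 3/20
merge 9/100 + 3/25 → 21/100
merge 3/20 + 9/50 → 33/100
merge 1/5 + 21/100 → 41/100
merge 13/50 + 33/100 → 59/100
merge 41/100 + 59/100 → 1
L = 3/20 + 21/100 + 33/100 + 41/100 + 59/100 + 1 = 269/100 = 2.69 bits/symbol.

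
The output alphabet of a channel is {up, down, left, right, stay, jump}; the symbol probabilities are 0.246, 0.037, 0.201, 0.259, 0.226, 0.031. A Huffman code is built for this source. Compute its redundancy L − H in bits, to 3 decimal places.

0.053 bits

Entropy H = −Σ p log₂ p ≈ 2.2840 bits.
Huffman merges: 31/1000+37/1000→17/250; 17/250+201/1000→269/1000; 113/500+123/500→59/125; 259/1000+269/1000→66/125; 59/125+66/125→1. L = 2337/1000 ≈ 2.3370.
L − H = 2.3370 − 2.2840 = 0.053 bits.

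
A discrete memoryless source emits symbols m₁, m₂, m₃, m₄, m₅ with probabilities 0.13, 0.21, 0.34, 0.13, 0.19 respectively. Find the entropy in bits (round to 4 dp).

2.2225 bits

H = −Σ pᵢ log₂ pᵢ.
−0.13·log₂(0.13) = 0.3826
−0.21·log₂(0.21) = 0.4728
−0.34·log₂(0.34) = 0.5292
−0.13·log₂(0.13) = 0.3826
−0.19·log₂(0.19) = 0.4552
Sum ≈ 2.2225 → 2.2225 bits.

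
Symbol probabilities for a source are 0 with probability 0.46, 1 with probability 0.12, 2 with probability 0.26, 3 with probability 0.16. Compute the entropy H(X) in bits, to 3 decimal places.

H = −Σ pᵢ log₂ pᵢ.
−0.46·log₂(0.46) = 0.5153
−0.12·log₂(0.12) = 0.3671
−0.26·log₂(0.26) = 0.5053
−0.16·log₂(0.16) = 0.4230
Sum ≈ 1.8107 → 1.811 bits.

1.811 bits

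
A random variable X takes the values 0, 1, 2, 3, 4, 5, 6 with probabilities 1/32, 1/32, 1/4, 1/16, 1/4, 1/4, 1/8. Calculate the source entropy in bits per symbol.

2.4375 bits

Each probability is a power of 1/2, so log₂(1/p) is an integer.
H = Σ p·log₂(1/p) = 1/32·5 + 1/32·5 + 1/4·2 + 1/16·4 + 1/4·2 + 1/4·2 + 1/8·3 = 2.4375 bits.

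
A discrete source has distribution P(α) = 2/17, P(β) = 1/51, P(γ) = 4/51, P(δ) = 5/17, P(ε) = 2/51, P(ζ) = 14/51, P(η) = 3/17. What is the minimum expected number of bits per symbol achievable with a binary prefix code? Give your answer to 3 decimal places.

2.451 bits/symbol

Repeatedly combine the two least-probable nodes; the expected code length is the sum of the merged weights.
merge 1/51 + 2/51 → 1/17
merge 1/17 + 4/51 → 7/51
merge 2/17 + 7/51 → 13/51
merge 3/17 + 13/51 → 22/51
merge 14/51 + 5/17 → 29/51
merge 22/51 + 29/51 → 1
L = 1/17 + 7/51 + 13/51 + 22/51 + 29/51 + 1 = 125/51 ≈ 2.451 bits/symbol.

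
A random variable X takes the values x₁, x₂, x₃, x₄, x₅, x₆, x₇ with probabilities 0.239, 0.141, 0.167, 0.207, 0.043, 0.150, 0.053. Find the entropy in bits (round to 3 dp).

2.624 bits

H = −Σ pᵢ log₂ pᵢ.
−0.239·log₂(0.239) = 0.4935
−0.141·log₂(0.141) = 0.3985
−0.167·log₂(0.167) = 0.4312
−0.207·log₂(0.207) = 0.4704
−0.043·log₂(0.043) = 0.1952
−0.150·log₂(0.150) = 0.4105
−0.053·log₂(0.053) = 0.2246
Sum ≈ 2.6239 → 2.624 bits.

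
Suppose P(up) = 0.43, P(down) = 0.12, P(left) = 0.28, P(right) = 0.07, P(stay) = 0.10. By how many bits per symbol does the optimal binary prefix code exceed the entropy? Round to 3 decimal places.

Entropy H = −Σ p log₂ p ≈ 2.0056 bits.
Huffman merges: 7/100+1/10→17/100; 3/25+17/100→29/100; 7/25+29/100→57/100; 43/100+57/100→1. L = 203/100 ≈ 2.0300.
L − H = 2.0300 − 2.0056 = 0.024 bits.

0.024 bits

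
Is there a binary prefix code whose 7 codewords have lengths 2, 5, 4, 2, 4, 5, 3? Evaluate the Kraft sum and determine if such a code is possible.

With common denominator 2^5 = 32: Σ 2^(−ℓᵢ) = 8/32 + 1/32 + 2/32 + 8/32 + 2/32 + 1/32 + 4/32 = 26/32 = 0.8125.
Kraft's inequality requires Σ ≤ 1; here Σ = 0.8125 ≤ 1, so such a prefix code exists.

0.8125; yes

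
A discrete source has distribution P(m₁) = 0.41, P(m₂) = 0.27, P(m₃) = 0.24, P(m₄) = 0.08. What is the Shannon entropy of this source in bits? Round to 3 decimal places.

H = −Σ pᵢ log₂ pᵢ.
−0.41·log₂(0.41) = 0.5274
−0.27·log₂(0.27) = 0.5100
−0.24·log₂(0.24) = 0.4941
−0.08·log₂(0.08) = 0.2915
Sum ≈ 1.8230 → 1.823 bits.

1.823 bits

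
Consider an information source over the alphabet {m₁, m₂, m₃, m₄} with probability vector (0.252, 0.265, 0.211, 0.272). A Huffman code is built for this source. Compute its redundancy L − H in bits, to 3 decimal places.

Entropy H = −Σ p log₂ p ≈ 1.9934 bits.
Huffman merges: 211/1000+63/250→463/1000; 53/200+34/125→537/1000; 463/1000+537/1000→1. L = 2 ≈ 2.0000.
L − H = 2.0000 − 1.9934 = 0.007 bits.

0.007 bits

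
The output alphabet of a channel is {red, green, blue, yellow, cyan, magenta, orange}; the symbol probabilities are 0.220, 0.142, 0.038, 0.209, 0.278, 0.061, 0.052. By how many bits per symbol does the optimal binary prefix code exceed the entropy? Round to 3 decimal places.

Entropy H = −Σ p log₂ p ≈ 2.5131 bits.
Huffman merges: 19/500+13/250→9/100; 61/1000+9/100→151/1000; 71/500+151/1000→293/1000; 209/1000+11/50→429/1000; 139/500+293/1000→571/1000; 429/1000+571/1000→1. L = 1267/500 ≈ 2.5340.
L − H = 2.5340 − 2.5131 = 0.021 bits.

0.021 bits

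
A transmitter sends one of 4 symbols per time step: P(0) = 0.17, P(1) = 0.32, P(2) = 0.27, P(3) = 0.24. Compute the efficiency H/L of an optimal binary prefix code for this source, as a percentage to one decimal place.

98.2%

Entropy H = −Σ p log₂ p ≈ 1.9648 bits.
Huffman merges: 17/100+6/25→41/100; 27/100+8/25→59/100; 41/100+59/100→1. L = 2 ≈ 2.0000.
Efficiency = H/L = 1.9648/2.0000 = 98.2%.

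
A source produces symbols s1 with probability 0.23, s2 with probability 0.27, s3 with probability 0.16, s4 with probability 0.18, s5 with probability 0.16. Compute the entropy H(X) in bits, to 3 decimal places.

2.289 bits

H = −Σ pᵢ log₂ pᵢ.
−0.23·log₂(0.23) = 0.4877
−0.27·log₂(0.27) = 0.5100
−0.16·log₂(0.16) = 0.4230
−0.18·log₂(0.18) = 0.4453
−0.16·log₂(0.16) = 0.4230
Sum ≈ 2.2890 → 2.289 bits.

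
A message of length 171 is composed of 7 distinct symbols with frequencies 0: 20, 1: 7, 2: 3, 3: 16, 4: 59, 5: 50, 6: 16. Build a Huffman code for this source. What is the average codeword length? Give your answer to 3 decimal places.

2.421 bits/symbol

Probabilities are the counts divided by 171.
Repeatedly combine the two least-probable nodes; the expected code length is the sum of the merged weights.
merge 1/57 + 7/171 → 10/171
merge 10/171 + 16/171 → 26/171
merge 16/171 + 20/171 → 4/19
merge 26/171 + 4/19 → 62/171
merge 50/171 + 59/171 → 109/171
merge 62/171 + 109/171 → 1
L = 10/171 + 26/171 + 4/19 + 62/171 + 109/171 + 1 = 46/19 ≈ 2.421 bits/symbol.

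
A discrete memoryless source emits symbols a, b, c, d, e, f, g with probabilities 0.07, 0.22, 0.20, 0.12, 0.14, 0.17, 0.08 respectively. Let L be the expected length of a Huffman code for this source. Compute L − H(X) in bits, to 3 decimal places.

Entropy H = −Σ p log₂ p ≈ 2.7038 bits.
Huffman merges: 7/100+2/25→3/20; 3/25+7/50→13/50; 3/20+17/100→8/25; 1/5+11/50→21/50; 13/50+8/25→29/50; 21/50+29/50→1. L = 273/100 ≈ 2.7300.
L − H = 2.7300 − 2.7038 = 0.026 bits.

0.026 bits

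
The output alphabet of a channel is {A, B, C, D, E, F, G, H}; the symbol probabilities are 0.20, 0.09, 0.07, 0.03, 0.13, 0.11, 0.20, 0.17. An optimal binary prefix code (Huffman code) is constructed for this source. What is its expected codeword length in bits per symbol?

2.89 bits/symbol

Repeatedly combine the two least-probable nodes; the expected code length is the sum of the merged weights.
merge 3/100 + 7/100 → 1/10
merge 9/100 + 1/10 → 19/100
merge 11/100 + 13/100 → 6/25
merge 17/100 + 19/100 → 9/25
merge 1/5 + 1/5 → 2/5
merge 6/25 + 9/25 → 3/5
merge 2/5 + 3/5 → 1
L = 1/10 + 19/100 + 6/25 + 9/25 + 2/5 + 3/5 + 1 = 289/100 = 2.89 bits/symbol.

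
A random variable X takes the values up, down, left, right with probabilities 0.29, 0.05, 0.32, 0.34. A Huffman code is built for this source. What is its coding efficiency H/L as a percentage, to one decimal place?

Entropy H = −Σ p log₂ p ≈ 1.7892 bits.
Huffman merges: 1/20+29/100→17/50; 8/25+17/50→33/50; 17/50+33/50→1. L = 2 ≈ 2.0000.
Efficiency = H/L = 1.7892/2.0000 = 89.5%.

89.5%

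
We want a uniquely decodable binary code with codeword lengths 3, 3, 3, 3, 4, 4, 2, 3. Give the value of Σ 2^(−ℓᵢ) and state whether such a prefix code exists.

1; yes

With common denominator 2^4 = 16: Σ 2^(−ℓᵢ) = 2/16 + 2/16 + 2/16 + 2/16 + 1/16 + 1/16 + 4/16 + 2/16 = 16/16 = 1.
Kraft's inequality requires Σ ≤ 1; here Σ = 1 ≤ 1, so such a prefix code exists.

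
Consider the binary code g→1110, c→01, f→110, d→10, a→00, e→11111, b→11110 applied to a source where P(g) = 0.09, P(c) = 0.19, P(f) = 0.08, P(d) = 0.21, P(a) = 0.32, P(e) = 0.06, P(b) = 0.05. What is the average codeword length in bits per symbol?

L̄ = Σ pᵢ·ℓᵢ = 0.09·4 + 0.19·2 + 0.08·3 + 0.21·2 + 0.32·2 + 0.06·5 + 0.05·5 = 2.59 bits/symbol.

2.59 bits/symbol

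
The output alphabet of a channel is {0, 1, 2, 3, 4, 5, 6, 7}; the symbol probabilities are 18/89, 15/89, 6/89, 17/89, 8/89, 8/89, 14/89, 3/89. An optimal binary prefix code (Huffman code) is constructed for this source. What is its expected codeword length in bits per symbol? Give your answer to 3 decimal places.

Repeatedly combine the two least-probable nodes; the expected code length is the sum of the merged weights.
merge 3/89 + 6/89 → 9/89
merge 8/89 + 8/89 → 16/89
merge 9/89 + 14/89 → 23/89
merge 15/89 + 16/89 → 31/89
merge 17/89 + 18/89 → 35/89
merge 23/89 + 31/89 → 54/89
merge 35/89 + 54/89 → 1
L = 9/89 + 16/89 + 23/89 + 31/89 + 35/89 + 54/89 + 1 = 257/89 ≈ 2.888 bits/symbol.

2.888 bits/symbol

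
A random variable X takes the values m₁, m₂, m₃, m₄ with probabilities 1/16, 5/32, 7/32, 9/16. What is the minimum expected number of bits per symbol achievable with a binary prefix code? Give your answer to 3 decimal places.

1.656 bits/symbol

Repeatedly combine the two least-probable nodes; the expected code length is the sum of the merged weights.
merge 1/16 + 5/32 → 7/32
merge 7/32 + 7/32 → 7/16
merge 7/16 + 9/16 → 1
L = 7/32 + 7/16 + 1 = 53/32 ≈ 1.656 bits/symbol.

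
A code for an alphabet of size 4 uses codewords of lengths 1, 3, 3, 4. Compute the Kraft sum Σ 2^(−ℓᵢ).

0.8125

With common denominator 2^4 = 16: Σ 2^(−ℓᵢ) = 8/16 + 2/16 + 2/16 + 1/16 = 13/16 = 0.8125.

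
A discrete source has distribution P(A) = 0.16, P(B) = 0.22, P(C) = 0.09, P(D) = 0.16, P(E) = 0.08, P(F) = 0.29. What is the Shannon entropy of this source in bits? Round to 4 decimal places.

2.4487 bits

H = −Σ pᵢ log₂ pᵢ.
−0.16·log₂(0.16) = 0.4230
−0.22·log₂(0.22) = 0.4806
−0.09·log₂(0.09) = 0.3127
−0.16·log₂(0.16) = 0.4230
−0.08·log₂(0.08) = 0.2915
−0.29·log₂(0.29) = 0.5179
Sum ≈ 2.4487 → 2.4487 bits.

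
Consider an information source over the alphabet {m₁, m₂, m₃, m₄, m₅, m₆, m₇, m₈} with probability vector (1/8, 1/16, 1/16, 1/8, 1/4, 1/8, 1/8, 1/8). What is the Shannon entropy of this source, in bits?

Each probability is a power of 1/2, so log₂(1/p) is an integer.
H = Σ p·log₂(1/p) = 1/8·3 + 1/16·4 + 1/16·4 + 1/8·3 + 1/4·2 + 1/8·3 + 1/8·3 + 1/8·3 = 2.875 bits.

2.875 bits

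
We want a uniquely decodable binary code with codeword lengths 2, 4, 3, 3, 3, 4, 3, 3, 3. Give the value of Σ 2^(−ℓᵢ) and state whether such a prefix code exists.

With common denominator 2^4 = 16: Σ 2^(−ℓᵢ) = 4/16 + 1/16 + 2/16 + 2/16 + 2/16 + 1/16 + 2/16 + 2/16 + 2/16 = 18/16 = 1.125.
Kraft's inequality requires Σ ≤ 1; here Σ = 1.125 > 1, so no such prefix code exists.

1.125; no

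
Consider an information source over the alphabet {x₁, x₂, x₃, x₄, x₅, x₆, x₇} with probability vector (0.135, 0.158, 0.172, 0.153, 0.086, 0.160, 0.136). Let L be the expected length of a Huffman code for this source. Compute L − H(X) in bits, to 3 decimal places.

0.047 bits

Entropy H = −Σ p log₂ p ≈ 2.7807 bits.
Huffman merges: 43/500+27/200→221/1000; 17/125+153/1000→289/1000; 79/500+4/25→159/500; 43/250+221/1000→393/1000; 289/1000+159/500→607/1000; 393/1000+607/1000→1. L = 707/250 ≈ 2.8280.
L − H = 2.8280 − 2.7807 = 0.047 bits.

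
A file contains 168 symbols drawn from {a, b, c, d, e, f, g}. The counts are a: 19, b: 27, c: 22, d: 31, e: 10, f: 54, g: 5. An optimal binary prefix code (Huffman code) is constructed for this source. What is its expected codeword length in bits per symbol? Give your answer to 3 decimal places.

Probabilities are the counts divided by 168.
Repeatedly combine the two least-probable nodes; the expected code length is the sum of the merged weights.
merge 5/168 + 5/84 → 5/56
merge 5/56 + 19/168 → 17/84
merge 11/84 + 9/56 → 7/24
merge 31/168 + 17/84 → 65/168
merge 7/24 + 9/28 → 103/168
merge 65/168 + 103/168 → 1
L = 5/56 + 17/84 + 7/24 + 65/168 + 103/168 + 1 = 31/12 ≈ 2.583 bits/symbol.

2.583 bits/symbol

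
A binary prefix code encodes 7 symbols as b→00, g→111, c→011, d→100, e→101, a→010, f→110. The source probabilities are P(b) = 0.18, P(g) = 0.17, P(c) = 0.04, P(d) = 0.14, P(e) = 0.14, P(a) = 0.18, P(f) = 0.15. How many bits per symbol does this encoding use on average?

2.82 bits/symbol

L̄ = Σ pᵢ·ℓᵢ = 0.18·2 + 0.17·3 + 0.04·3 + 0.14·3 + 0.14·3 + 0.18·3 + 0.15·3 = 2.82 bits/symbol.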